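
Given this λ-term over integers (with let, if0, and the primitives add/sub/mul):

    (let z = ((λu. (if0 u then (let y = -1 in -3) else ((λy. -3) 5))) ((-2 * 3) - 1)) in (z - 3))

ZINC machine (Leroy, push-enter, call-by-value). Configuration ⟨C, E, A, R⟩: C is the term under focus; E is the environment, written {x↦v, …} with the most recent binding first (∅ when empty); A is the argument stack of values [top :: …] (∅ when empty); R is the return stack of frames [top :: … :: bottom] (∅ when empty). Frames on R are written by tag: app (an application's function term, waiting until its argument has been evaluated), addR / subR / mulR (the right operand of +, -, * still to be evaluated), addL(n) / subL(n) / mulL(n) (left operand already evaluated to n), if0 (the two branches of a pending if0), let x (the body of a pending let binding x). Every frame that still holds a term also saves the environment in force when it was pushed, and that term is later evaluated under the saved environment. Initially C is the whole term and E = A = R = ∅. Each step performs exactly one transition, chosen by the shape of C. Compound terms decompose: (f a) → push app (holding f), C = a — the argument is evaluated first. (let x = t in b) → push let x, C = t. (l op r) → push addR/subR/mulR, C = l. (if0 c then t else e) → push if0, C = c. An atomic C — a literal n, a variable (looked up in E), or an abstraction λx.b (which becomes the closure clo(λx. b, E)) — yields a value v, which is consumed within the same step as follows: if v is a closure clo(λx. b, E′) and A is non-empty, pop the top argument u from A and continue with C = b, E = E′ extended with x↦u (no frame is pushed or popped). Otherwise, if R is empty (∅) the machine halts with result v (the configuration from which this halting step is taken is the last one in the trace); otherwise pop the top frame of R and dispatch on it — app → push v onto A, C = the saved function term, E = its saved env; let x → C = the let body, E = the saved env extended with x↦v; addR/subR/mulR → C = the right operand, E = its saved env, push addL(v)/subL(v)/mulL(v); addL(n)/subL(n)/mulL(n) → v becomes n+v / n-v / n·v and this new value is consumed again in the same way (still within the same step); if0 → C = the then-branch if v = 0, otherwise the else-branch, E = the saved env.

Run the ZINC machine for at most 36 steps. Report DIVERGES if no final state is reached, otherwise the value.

step 0: [C=(let z = ((λu. (if0 u then (let y = -1 in -3) else ((λy. -3) 5))) ((-2 * 3) - 1)) in (z - 3)) | E=∅ | A=∅ | R=∅]
step 1: [C=((λu. (if0 u then (let y = -1 in -3) else ((λy. -3) 5))) ((-2 * 3) - 1)) | E=∅ | A=∅ | R=[let z]]
step 2: [C=((-2 * 3) - 1) | E=∅ | A=∅ | R=[app :: let z]]
step 3: [C=(-2 * 3) | E=∅ | A=∅ | R=[subR :: app :: let z]]
step 4: [C=-2 | E=∅ | A=∅ | R=[mulR :: subR :: app :: let z]]
step 5: [C=3 | E=∅ | A=∅ | R=[mulL(-2) :: subR :: app :: let z]]
step 6: [C=1 | E=∅ | A=∅ | R=[subL(-6) :: app :: let z]]
step 7: [C=(λu. (if0 u then (let y = -1 in -3) else ((λy. -3) 5))) | E=∅ | A=[-7] | R=[let z]]
step 8: [C=(if0 u then (let y = -1 in -3) else ((λy. -3) 5)) | E={u↦-7} | A=∅ | R=[let z]]
step 9: [C=u | E={u↦-7} | A=∅ | R=[if0 :: let z]]
step 10: [C=((λy. -3) 5) | E={u↦-7} | A=∅ | R=[let z]]
step 11: [C=5 | E={u↦-7} | A=∅ | R=[app :: let z]]
step 12: [C=(λy. -3) | E={u↦-7} | A=[5] | R=[let z]]
step 13: [C=-3 | E={y↦5, u↦-7} | A=∅ | R=[let z]]
step 14: [C=(z - 3) | E={z↦-3} | A=∅ | R=∅]
step 15: [C=z | E={z↦-3} | A=∅ | R=[subR]]
step 16: [C=3 | E={z↦-3} | A=∅ | R=[subL(-3)]]
→ final value -6

Answer: -6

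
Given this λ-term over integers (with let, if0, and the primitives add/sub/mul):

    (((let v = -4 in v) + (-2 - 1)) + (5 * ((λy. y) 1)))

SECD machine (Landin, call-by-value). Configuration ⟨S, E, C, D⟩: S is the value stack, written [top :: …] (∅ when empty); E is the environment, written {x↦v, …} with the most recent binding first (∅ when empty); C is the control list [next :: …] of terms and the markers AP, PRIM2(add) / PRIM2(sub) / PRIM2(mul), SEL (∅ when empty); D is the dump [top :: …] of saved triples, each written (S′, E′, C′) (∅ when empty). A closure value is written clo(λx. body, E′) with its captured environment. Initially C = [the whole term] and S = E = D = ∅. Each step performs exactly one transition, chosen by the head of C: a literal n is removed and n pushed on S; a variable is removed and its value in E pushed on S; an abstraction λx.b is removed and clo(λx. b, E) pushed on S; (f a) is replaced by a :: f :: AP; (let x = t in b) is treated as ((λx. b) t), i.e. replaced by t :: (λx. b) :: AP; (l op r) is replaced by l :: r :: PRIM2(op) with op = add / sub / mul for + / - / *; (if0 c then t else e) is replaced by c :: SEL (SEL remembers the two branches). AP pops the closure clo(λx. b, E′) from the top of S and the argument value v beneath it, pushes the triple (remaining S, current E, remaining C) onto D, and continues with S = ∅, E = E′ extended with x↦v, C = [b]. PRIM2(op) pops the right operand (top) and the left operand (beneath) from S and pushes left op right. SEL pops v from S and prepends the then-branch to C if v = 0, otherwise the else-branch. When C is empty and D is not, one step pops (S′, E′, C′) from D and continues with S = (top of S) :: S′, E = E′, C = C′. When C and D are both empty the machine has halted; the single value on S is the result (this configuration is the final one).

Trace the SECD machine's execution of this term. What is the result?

[0] [S=∅ | E=∅ | C=[(((let v = -4 in v) + (-2 - 1)) + (5 * ((λy. y) 1)))] | D=∅]
[1] [S=∅ | E=∅ | C=[((let v = -4 in v) + (-2 - 1)) :: (5 * ((λy. y) 1)) :: PRIM2(add)] | D=∅]
[2] [S=∅ | E=∅ | C=[(let v = -4 in v) :: (-2 - 1) :: PRIM2(add) :: (5 * ((λy. y) 1)) :: PRIM2(add)] | D=∅]
[3] [S=∅ | E=∅ | C=[-4 :: (λv. v) :: AP :: (-2 - 1) :: PRIM2(add) :: (5 * ((λy. y) 1)) :: PRIM2(add)] | D=∅]
[4] [S=[-4] | E=∅ | C=[(λv. v) :: AP :: (-2 - 1) :: PRIM2(add) :: (5 * ((λy. y) 1)) :: PRIM2(add)] | D=∅]
[5] [S=[clo(λv. v, ∅) :: -4] | E=∅ | C=[AP :: (-2 - 1) :: PRIM2(add) :: (5 * ((λy. y) 1)) :: PRIM2(add)] | D=∅]
[6] [S=∅ | E={v↦-4} | C=[v] | D=[(∅, ∅, [(-2 - 1) :: PRIM2(add) :: (5 * ((λy. y) 1)) :: PRIM2(add)])]]
[7] [S=[-4] | E={v↦-4} | C=∅ | D=[(∅, ∅, [(-2 - 1) :: PRIM2(add) :: (5 * ((λy. y) 1)) :: PRIM2(add)])]]
[8] [S=[-4] | E=∅ | C=[(-2 - 1) :: PRIM2(add) :: (5 * ((λy. y) 1)) :: PRIM2(add)] | D=∅]
[9] [S=[-4] | E=∅ | C=[-2 :: 1 :: PRIM2(sub) :: PRIM2(add) :: (5 * ((λy. y) 1)) :: PRIM2(add)] | D=∅]
[10] [S=[-2 :: -4] | E=∅ | C=[1 :: PRIM2(sub) :: PRIM2(add) :: (5 * ((λy. y) 1)) :: PRIM2(add)] | D=∅]
[11] [S=[1 :: -2 :: -4] | E=∅ | C=[PRIM2(sub) :: PRIM2(add) :: (5 * ((λy. y) 1)) :: PRIM2(add)] | D=∅]
[12] [S=[-3 :: -4] | E=∅ | C=[PRIM2(add) :: (5 * ((λy. y) 1)) :: PRIM2(add)] | D=∅]
[13] [S=[-7] | E=∅ | C=[(5 * ((λy. y) 1)) :: PRIM2(add)] | D=∅]
[14] [S=[-7] | E=∅ | C=[5 :: ((λy. y) 1) :: PRIM2(mul) :: PRIM2(add)] | D=∅]
[15] [S=[5 :: -7] | E=∅ | C=[((λy. y) 1) :: PRIM2(mul) :: PRIM2(add)] | D=∅]
[16] [S=[5 :: -7] | E=∅ | C=[1 :: (λy. y) :: AP :: PRIM2(mul) :: PRIM2(add)] | D=∅]
[17] [S=[1 :: 5 :: -7] | E=∅ | C=[(λy. y) :: AP :: PRIM2(mul) :: PRIM2(add)] | D=∅]
[18] [S=[clo(λy. y, ∅) :: 1 :: 5 :: -7] | E=∅ | C=[AP :: PRIM2(mul) :: PRIM2(add)] | D=∅]
[19] [S=∅ | E={y↦1} | C=[y] | D=[([5 :: -7], ∅, [PRIM2(mul) :: PRIM2(add)])]]
[20] [S=[1] | E={y↦1} | C=∅ | D=[([5 :: -7], ∅, [PRIM2(mul) :: PRIM2(add)])]]
[21] [S=[1 :: 5 :: -7] | E=∅ | C=[PRIM2(mul) :: PRIM2(add)] | D=∅]
[22] [S=[5 :: -7] | E=∅ | C=[PRIM2(add)] | D=∅]
[23] [S=[-2] | E=∅ | C=∅ | D=∅]
→ final value -2

Answer: -2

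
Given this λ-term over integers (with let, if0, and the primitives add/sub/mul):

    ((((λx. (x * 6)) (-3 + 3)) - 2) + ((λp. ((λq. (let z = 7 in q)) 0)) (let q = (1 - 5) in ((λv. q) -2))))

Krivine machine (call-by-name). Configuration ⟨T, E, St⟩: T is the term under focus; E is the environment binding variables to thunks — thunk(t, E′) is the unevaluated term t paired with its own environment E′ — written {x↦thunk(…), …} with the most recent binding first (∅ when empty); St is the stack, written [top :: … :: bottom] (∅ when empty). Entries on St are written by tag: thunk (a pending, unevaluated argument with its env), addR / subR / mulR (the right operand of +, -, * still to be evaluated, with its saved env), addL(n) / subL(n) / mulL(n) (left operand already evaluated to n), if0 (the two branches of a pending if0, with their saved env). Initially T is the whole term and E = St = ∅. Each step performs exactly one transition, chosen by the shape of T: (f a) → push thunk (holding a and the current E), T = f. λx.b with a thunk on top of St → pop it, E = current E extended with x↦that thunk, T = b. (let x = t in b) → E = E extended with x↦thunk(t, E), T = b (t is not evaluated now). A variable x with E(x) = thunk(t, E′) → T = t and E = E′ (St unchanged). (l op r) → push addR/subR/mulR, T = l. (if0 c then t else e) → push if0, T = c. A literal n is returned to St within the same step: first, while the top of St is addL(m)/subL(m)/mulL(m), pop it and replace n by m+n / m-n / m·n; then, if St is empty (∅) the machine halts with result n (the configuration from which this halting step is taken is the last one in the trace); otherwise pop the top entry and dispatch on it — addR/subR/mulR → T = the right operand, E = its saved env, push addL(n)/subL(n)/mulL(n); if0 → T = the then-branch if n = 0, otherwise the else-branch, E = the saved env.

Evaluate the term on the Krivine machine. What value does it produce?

Answer: -2

Derivation:
0. ⟨T=((((λx. (x * 6)) (-3 + 3)) - 2) + ((λp. ((λq. (let z = 7 in q)) 0)) (let q = (1 - 5) in ((λv. q) -2)))); E=∅; St=∅⟩
1. ⟨T=(((λx. (x * 6)) (-3 + 3)) - 2); E=∅; St=[addR]⟩
2. ⟨T=((λx. (x * 6)) (-3 + 3)); E=∅; St=[subR :: addR]⟩
3. ⟨T=(λx. (x * 6)); E=∅; St=[thunk :: subR :: addR]⟩
4. ⟨T=(x * 6); E={x↦thunk((-3 + 3), ∅)}; St=[subR :: addR]⟩
5. ⟨T=x; E={x↦thunk((-3 + 3), ∅)}; St=[mulR :: subR :: addR]⟩
6. ⟨T=(-3 + 3); E=∅; St=[mulR :: subR :: addR]⟩
7. ⟨T=-3; E=∅; St=[addR :: mulR :: subR :: addR]⟩
8. ⟨T=3; E=∅; St=[addL(-3) :: mulR :: subR :: addR]⟩
9. ⟨T=6; E={x↦thunk((-3 + 3), ∅)}; St=[mulL(0) :: subR :: addR]⟩
10. ⟨T=2; E=∅; St=[subL(0) :: addR]⟩
11. ⟨T=((λp. ((λq. (let z = 7 in q)) 0)) (let q = (1 - 5) in ((λv. q) -2))); E=∅; St=[addL(-2)]⟩
12. ⟨T=(λp. ((λq. (let z = 7 in q)) 0)); E=∅; St=[thunk :: addL(-2)]⟩
13. ⟨T=((λq. (let z = 7 in q)) 0); E={p↦thunk((let q = (1 - 5) in ((λv. q) -2)), ∅)}; St=[addL(-2)]⟩
14. ⟨T=(λq. (let z = 7 in q)); E={p↦thunk((let q = (1 - 5) in ((λv. q) -2)), ∅)}; St=[thunk :: addL(-2)]⟩
15. ⟨T=(let z = 7 in q); E={q↦thunk(0, {p↦thunk((let q = (1 - 5) in ((λv. q) -2)), ∅)}), p↦thunk((let q = (1 - 5) in ((λv. q) -2)), ∅)}; St=[addL(-2)]⟩
16. ⟨T=q; E={z↦thunk(7, {q↦thunk(0, {p↦thunk((let q = (1 - 5) in ((λv. q) -2)), ∅)}), p↦thunk((let q = (1 - 5) in ((λv. q) -2)), ∅)}), q↦thunk(0, {p↦thunk((let q = (1 - 5) in ((λv. q) -2)), ∅)}), p↦thunk((let q = (1 - 5) in ((λv. q) -2)), ∅)}; St=[addL(-2)]⟩
17. ⟨T=0; E={p↦thunk((let q = (1 - 5) in ((λv. q) -2)), ∅)}; St=[addL(-2)]⟩
→ final value -2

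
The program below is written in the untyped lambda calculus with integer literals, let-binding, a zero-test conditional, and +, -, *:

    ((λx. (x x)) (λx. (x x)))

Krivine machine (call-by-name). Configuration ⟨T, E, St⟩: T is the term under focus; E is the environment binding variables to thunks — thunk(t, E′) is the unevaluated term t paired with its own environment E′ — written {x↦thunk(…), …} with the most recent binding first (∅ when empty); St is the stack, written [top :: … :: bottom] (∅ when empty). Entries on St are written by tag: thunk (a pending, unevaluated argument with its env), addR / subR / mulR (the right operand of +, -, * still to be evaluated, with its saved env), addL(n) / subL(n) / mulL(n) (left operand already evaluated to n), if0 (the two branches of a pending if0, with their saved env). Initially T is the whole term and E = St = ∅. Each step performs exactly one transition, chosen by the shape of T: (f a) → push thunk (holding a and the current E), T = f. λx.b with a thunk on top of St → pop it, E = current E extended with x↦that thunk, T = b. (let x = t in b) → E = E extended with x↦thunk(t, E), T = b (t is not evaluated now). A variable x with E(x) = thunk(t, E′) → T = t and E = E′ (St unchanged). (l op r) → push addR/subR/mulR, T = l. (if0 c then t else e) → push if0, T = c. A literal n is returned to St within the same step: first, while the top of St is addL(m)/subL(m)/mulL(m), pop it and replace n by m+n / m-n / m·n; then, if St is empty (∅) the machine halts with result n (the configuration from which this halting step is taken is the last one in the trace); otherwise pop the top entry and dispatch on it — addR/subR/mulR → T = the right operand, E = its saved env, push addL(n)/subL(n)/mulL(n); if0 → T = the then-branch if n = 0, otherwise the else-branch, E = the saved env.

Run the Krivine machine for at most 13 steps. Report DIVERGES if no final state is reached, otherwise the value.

step 0: <T=((λx. (x x)) (λx. (x x))), E=∅, St=∅>
step 1: <T=(λx. (x x)), E=∅, St=[thunk]>
step 2: <T=(x x), E={x↦thunk((λx. (x x)), ∅)}, St=∅>
step 3: <T=x, E={x↦thunk((λx. (x x)), ∅)}, St=[thunk]>
step 4: <T=(λx. (x x)), E=∅, St=[thunk]>
step 5: <T=(x x), E={x↦thunk(x, {x↦thunk((λx. (x x)), ∅)})}, St=∅>
step 6: <T=x, E={x↦thunk(x, {x↦thunk((λx. (x x)), ∅)})}, St=[thunk]>
step 7: <T=x, E={x↦thunk((λx. (x x)), ∅)}, St=[thunk]>
step 8: <T=(λx. (x x)), E=∅, St=[thunk]>
step 9: <T=(x x), E={x↦thunk(x, {x↦thunk(x, {x↦thunk((λx. (x x)), ∅)})})}, St=∅>
step 10: <T=x, E={x↦thunk(x, {x↦thunk(x, {x↦thunk((λx. (x x)), ∅)})})}, St=[thunk]>
step 11: <T=x, E={x↦thunk(x, {x↦thunk((λx. (x x)), ∅)})}, St=[thunk]>
step 12: <T=x, E={x↦thunk((λx. (x x)), ∅)}, St=[thunk]>
step 13: <T=(λx. (x x)), E=∅, St=[thunk]>
→ 13 transitions taken and the configuration is still not final: no result within 13 steps

Answer: DIVERGES (no final state within 13 steps)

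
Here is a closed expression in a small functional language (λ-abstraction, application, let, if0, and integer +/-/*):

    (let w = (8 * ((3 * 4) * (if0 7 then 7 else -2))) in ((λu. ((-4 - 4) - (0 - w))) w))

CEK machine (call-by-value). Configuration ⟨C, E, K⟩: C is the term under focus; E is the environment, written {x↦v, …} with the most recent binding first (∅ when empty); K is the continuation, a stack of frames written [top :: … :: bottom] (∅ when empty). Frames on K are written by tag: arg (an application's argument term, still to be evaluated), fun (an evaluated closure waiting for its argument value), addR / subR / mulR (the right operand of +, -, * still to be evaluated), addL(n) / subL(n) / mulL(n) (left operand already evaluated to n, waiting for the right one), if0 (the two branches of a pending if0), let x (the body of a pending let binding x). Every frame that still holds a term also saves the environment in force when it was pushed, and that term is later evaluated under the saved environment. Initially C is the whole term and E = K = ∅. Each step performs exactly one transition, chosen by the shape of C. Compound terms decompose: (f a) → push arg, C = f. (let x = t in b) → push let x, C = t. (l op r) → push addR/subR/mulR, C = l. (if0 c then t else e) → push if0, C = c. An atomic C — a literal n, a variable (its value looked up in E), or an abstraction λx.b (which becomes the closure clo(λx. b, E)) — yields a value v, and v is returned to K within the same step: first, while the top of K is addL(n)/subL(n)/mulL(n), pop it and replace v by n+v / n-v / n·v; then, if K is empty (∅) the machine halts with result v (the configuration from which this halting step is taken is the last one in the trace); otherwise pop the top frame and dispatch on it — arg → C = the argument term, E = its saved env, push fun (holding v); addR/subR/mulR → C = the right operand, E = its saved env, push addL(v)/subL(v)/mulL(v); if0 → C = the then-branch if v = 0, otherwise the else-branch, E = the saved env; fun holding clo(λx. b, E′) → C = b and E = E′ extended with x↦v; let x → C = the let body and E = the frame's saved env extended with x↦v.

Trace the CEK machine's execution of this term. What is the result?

Answer: -200

Machine steps:
0. [C=(let w = (8 * ((3 * 4) * (if0 7 then 7 else -2))) in ((λu. ((-4 - 4) - (0 - w))) w)) | E=∅ | K=∅]
1. [C=(8 * ((3 * 4) * (if0 7 then 7 else -2))) | E=∅ | K=[let w]]
2. [C=8 | E=∅ | K=[mulR :: let w]]
3. [C=((3 * 4) * (if0 7 then 7 else -2)) | E=∅ | K=[mulL(8) :: let w]]
4. [C=(3 * 4) | E=∅ | K=[mulR :: mulL(8) :: let w]]
5. [C=3 | E=∅ | K=[mulR :: mulR :: mulL(8) :: let w]]
6. [C=4 | E=∅ | K=[mulL(3) :: mulR :: mulL(8) :: let w]]
7. [C=(if0 7 then 7 else -2) | E=∅ | K=[mulL(12) :: mulL(8) :: let w]]
8. [C=7 | E=∅ | K=[if0 :: mulL(12) :: mulL(8) :: let w]]
9. [C=-2 | E=∅ | K=[mulL(12) :: mulL(8) :: let w]]
10. [C=((λu. ((-4 - 4) - (0 - w))) w) | E={w↦-192} | K=∅]
11. [C=(λu. ((-4 - 4) - (0 - w))) | E={w↦-192} | K=[arg]]
12. [C=w | E={w↦-192} | K=[fun]]
13. [C=((-4 - 4) - (0 - w)) | E={u↦-192, w↦-192} | K=∅]
14. [C=(-4 - 4) | E={u↦-192, w↦-192} | K=[subR]]
15. [C=-4 | E={u↦-192, w↦-192} | K=[subR :: subR]]
16. [C=4 | E={u↦-192, w↦-192} | K=[subL(-4) :: subR]]
17. [C=(0 - w) | E={u↦-192, w↦-192} | K=[subL(-8)]]
18. [C=0 | E={u↦-192, w↦-192} | K=[subR :: subL(-8)]]
19. [C=w | E={u↦-192, w↦-192} | K=[subL(0) :: subL(-8)]]
→ final value -200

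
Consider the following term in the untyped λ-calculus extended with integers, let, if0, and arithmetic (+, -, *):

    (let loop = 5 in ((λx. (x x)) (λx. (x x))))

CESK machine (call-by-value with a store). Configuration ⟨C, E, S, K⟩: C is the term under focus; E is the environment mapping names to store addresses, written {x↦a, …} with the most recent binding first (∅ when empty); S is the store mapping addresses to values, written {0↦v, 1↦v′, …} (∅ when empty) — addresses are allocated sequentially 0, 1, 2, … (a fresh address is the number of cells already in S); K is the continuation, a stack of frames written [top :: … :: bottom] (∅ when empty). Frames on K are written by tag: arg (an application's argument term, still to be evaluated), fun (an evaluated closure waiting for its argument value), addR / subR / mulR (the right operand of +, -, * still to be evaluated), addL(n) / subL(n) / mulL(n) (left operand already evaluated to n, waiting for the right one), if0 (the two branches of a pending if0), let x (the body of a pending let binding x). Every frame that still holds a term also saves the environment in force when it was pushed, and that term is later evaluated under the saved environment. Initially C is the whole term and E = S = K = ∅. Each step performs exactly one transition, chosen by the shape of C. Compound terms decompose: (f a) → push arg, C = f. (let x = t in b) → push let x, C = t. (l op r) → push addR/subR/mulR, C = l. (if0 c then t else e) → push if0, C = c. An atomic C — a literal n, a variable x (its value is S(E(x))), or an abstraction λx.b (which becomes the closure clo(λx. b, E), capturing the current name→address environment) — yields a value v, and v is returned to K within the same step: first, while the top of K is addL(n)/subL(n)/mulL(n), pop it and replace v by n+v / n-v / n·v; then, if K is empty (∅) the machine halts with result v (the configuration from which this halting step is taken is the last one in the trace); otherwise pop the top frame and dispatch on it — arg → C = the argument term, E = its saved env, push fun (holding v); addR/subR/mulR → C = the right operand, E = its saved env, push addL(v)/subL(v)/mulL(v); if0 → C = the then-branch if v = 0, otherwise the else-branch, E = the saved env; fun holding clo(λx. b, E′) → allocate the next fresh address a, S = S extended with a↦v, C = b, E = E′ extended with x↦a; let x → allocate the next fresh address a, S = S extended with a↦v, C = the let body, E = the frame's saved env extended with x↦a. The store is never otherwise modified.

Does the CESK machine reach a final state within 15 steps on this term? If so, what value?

Answer: DIVERGES (no final state within 15 steps)

Execution trace:
step 0: [C=(let loop = 5 in ((λx. (x x)) (λx. (x x)))) | E=∅ | S=∅ | K=∅]
step 1: [C=5 | E=∅ | S=∅ | K=[let loop]]
step 2: [C=((λx. (x x)) (λx. (x x))) | E={loop↦0} | S={0↦5} | K=∅]
step 3: [C=(λx. (x x)) | E={loop↦0} | S={0↦5} | K=[arg]]
step 4: [C=(λx. (x x)) | E={loop↦0} | S={0↦5} | K=[fun]]
step 5: [C=(x x) | E={x↦1, loop↦0} | S={0↦5, 1↦clo(λx. (x x), {loop↦0})} | K=∅]
step 6: [C=x | E={x↦1, loop↦0} | S={0↦5, 1↦clo(λx. (x x), {loop↦0})} | K=[arg]]
step 7: [C=x | E={x↦1, loop↦0} | S={0↦5, 1↦clo(λx. (x x), {loop↦0})} | K=[fun]]
step 8: [C=(x x) | E={x↦2, loop↦0} | S={0↦5, 1↦clo(λx. (x x), {loop↦0}), 2↦clo(λx. (x x), {loop↦0})} | K=∅]
step 9: [C=x | E={x↦2, loop↦0} | S={0↦5, 1↦clo(λx. (x x), {loop↦0}), 2↦clo(λx. (x x), {loop↦0})} | K=[arg]]
step 10: [C=x | E={x↦2, loop↦0} | S={0↦5, 1↦clo(λx. (x x), {loop↦0}), 2↦clo(λx. (x x), {loop↦0})} | K=[fun]]
step 11: [C=(x x) | E={x↦3, loop↦0} | S={0↦5, 1↦clo(λx. (x x), {loop↦0}), 2↦clo(λx. (x x), {loop↦0}), 3↦clo(λx. (x x), {loop↦0})} | K=∅]
step 12: [C=x | E={x↦3, loop↦0} | S={0↦5, 1↦clo(λx. (x x), {loop↦0}), 2↦clo(λx. (x x), {loop↦0}), 3↦clo(λx. (x x), {loop↦0})} | K=[arg]]
step 13: [C=x | E={x↦3, loop↦0} | S={0↦5, 1↦clo(λx. (x x), {loop↦0}), 2↦clo(λx. (x x), {loop↦0}), 3↦clo(λx. (x x), {loop↦0})} | K=[fun]]
step 14: [C=(x x) | E={x↦4, loop↦0} | S={0↦5, 1↦clo(λx. (x x), {loop↦0}), 2↦clo(λx. (x x), {loop↦0}), 3↦clo(λx. (x x), {loop↦0}), 4↦clo(λx. (x x), {loop↦0})} | K=∅]
step 15: [C=x | E={x↦4, loop↦0} | S={0↦5, 1↦clo(λx. (x x), {loop↦0}), 2↦clo(λx. (x x), {loop↦0}), 3↦clo(λx. (x x), {loop↦0}), 4↦clo(λx. (x x), {loop↦0})} | K=[arg]]
→ 15 transitions taken and the configuration is still not final: no result within 15 steps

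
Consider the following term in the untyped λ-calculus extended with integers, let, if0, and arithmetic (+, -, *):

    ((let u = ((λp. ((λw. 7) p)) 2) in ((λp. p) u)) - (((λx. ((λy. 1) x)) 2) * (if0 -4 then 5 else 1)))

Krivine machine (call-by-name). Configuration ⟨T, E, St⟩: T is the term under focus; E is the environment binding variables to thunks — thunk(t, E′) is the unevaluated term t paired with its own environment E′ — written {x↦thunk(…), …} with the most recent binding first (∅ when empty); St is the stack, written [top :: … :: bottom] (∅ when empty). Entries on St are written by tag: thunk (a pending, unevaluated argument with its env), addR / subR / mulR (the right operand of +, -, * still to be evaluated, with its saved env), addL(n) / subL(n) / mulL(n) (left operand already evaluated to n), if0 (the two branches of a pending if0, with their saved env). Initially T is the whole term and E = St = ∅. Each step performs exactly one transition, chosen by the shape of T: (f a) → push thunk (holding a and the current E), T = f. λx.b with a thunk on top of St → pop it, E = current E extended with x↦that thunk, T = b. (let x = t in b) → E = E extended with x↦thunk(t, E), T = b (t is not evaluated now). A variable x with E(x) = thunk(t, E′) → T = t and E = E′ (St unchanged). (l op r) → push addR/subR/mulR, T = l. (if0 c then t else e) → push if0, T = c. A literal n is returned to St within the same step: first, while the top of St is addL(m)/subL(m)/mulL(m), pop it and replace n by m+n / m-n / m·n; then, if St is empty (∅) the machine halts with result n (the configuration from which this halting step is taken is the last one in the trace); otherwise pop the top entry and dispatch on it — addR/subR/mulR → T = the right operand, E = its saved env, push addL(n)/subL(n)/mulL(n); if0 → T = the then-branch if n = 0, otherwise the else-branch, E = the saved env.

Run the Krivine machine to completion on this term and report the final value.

[0] <T=((let u = ((λp. ((λw. 7) p)) 2) in ((λp. p) u)) - (((λx. ((λy. 1) x)) 2) * (if0 -4 then 5 else 1))), E=∅, St=∅>
[1] <T=(let u = ((λp. ((λw. 7) p)) 2) in ((λp. p) u)), E=∅, St=[subR]>
[2] <T=((λp. p) u), E={u↦thunk(((λp. ((λw. 7) p)) 2), ∅)}, St=[subR]>
[3] <T=(λp. p), E={u↦thunk(((λp. ((λw. 7) p)) 2), ∅)}, St=[thunk :: subR]>
[4] <T=p, E={p↦thunk(u, {u↦thunk(((λp. ((λw. 7) p)) 2), ∅)}), u↦thunk(((λp. ((λw. 7) p)) 2), ∅)}, St=[subR]>
[5] <T=u, E={u↦thunk(((λp. ((λw. 7) p)) 2), ∅)}, St=[subR]>
[6] <T=((λp. ((λw. 7) p)) 2), E=∅, St=[subR]>
[7] <T=(λp. ((λw. 7) p)), E=∅, St=[thunk :: subR]>
[8] <T=((λw. 7) p), E={p↦thunk(2, ∅)}, St=[subR]>
[9] <T=(λw. 7), E={p↦thunk(2, ∅)}, St=[thunk :: subR]>
[10] <T=7, E={w↦thunk(p, {p↦thunk(2, ∅)}), p↦thunk(2, ∅)}, St=[subR]>
[11] <T=(((λx. ((λy. 1) x)) 2) * (if0 -4 then 5 else 1)), E=∅, St=[subL(7)]>
[12] <T=((λx. ((λy. 1) x)) 2), E=∅, St=[mulR :: subL(7)]>
[13] <T=(λx. ((λy. 1) x)), E=∅, St=[thunk :: mulR :: subL(7)]>
[14] <T=((λy. 1) x), E={x↦thunk(2, ∅)}, St=[mulR :: subL(7)]>
[15] <T=(λy. 1), E={x↦thunk(2, ∅)}, St=[thunk :: mulR :: subL(7)]>
[16] <T=1, E={y↦thunk(x, {x↦thunk(2, ∅)}), x↦thunk(2, ∅)}, St=[mulR :: subL(7)]>
[17] <T=(if0 -4 then 5 else 1), E=∅, St=[mulL(1) :: subL(7)]>
[18] <T=-4, E=∅, St=[if0 :: mulL(1) :: subL(7)]>
[19] <T=1, E=∅, St=[mulL(1) :: subL(7)]>
→ final value 6

Answer: 6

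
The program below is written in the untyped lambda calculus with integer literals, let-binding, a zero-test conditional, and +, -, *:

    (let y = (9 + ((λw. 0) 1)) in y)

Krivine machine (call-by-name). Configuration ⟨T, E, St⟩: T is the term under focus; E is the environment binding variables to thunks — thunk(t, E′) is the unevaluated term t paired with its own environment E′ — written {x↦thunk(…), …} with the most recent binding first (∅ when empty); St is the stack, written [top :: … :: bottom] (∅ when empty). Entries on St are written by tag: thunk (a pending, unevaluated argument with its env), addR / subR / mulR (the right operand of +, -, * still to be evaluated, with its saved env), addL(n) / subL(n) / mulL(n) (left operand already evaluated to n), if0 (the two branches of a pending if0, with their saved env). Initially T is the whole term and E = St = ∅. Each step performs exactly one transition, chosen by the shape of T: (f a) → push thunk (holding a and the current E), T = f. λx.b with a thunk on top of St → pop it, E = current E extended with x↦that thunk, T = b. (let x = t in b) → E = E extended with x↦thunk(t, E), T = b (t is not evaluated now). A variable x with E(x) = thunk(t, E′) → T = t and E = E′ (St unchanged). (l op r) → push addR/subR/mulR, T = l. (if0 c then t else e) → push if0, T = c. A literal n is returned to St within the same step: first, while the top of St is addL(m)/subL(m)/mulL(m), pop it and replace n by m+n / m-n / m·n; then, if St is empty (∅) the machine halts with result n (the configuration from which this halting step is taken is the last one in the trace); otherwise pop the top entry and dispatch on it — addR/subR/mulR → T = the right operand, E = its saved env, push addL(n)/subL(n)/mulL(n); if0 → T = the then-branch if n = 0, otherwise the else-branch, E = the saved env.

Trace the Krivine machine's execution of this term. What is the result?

Answer: 9

Derivation:
[0] ⟨T=(let y = (9 + ((λw. 0) 1)) in y); E=∅; St=∅⟩
[1] ⟨T=y; E={y↦thunk((9 + ((λw. 0) 1)), ∅)}; St=∅⟩
[2] ⟨T=(9 + ((λw. 0) 1)); E=∅; St=∅⟩
[3] ⟨T=9; E=∅; St=[addR]⟩
[4] ⟨T=((λw. 0) 1); E=∅; St=[addL(9)]⟩
[5] ⟨T=(λw. 0); E=∅; St=[thunk :: addL(9)]⟩
[6] ⟨T=0; E={w↦thunk(1, ∅)}; St=[addL(9)]⟩
→ final value 9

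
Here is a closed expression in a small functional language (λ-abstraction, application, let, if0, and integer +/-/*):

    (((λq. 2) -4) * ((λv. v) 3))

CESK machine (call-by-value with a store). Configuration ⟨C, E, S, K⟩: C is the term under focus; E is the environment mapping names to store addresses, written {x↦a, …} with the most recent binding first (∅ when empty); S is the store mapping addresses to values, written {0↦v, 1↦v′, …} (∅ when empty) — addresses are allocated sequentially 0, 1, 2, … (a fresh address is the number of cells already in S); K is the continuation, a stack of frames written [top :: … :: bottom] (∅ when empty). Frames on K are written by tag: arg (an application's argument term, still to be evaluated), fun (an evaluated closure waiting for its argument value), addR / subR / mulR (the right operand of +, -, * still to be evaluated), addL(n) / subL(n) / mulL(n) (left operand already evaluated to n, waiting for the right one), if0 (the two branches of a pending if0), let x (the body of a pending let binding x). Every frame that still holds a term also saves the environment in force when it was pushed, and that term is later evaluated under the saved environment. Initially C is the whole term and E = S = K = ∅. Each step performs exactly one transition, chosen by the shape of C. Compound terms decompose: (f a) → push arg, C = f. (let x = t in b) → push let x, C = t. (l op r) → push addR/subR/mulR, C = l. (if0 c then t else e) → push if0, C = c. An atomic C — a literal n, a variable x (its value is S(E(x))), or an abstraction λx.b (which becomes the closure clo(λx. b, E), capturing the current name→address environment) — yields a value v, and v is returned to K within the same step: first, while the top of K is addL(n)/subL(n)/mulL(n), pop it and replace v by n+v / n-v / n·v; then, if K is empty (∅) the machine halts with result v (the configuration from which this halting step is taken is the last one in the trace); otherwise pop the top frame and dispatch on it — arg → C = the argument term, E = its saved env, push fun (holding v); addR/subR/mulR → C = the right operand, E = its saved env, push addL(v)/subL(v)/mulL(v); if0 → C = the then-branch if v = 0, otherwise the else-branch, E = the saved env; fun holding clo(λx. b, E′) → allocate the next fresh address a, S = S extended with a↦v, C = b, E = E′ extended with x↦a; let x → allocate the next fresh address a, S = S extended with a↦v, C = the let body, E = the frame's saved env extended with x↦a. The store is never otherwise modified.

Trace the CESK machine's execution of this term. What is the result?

Answer: 6

Machine steps:
t=0: <C=(((λq. 2) -4) * ((λv. v) 3)), E=∅, S=∅, K=∅>
t=1: <C=((λq. 2) -4), E=∅, S=∅, K=[mulR]>
t=2: <C=(λq. 2), E=∅, S=∅, K=[arg :: mulR]>
t=3: <C=-4, E=∅, S=∅, K=[fun :: mulR]>
t=4: <C=2, E={q↦0}, S={0↦-4}, K=[mulR]>
t=5: <C=((λv. v) 3), E=∅, S={0↦-4}, K=[mulL(2)]>
t=6: <C=(λv. v), E=∅, S={0↦-4}, K=[arg :: mulL(2)]>
t=7: <C=3, E=∅, S={0↦-4}, K=[fun :: mulL(2)]>
t=8: <C=v, E={v↦1}, S={0↦-4, 1↦3}, K=[mulL(2)]>
→ final value 6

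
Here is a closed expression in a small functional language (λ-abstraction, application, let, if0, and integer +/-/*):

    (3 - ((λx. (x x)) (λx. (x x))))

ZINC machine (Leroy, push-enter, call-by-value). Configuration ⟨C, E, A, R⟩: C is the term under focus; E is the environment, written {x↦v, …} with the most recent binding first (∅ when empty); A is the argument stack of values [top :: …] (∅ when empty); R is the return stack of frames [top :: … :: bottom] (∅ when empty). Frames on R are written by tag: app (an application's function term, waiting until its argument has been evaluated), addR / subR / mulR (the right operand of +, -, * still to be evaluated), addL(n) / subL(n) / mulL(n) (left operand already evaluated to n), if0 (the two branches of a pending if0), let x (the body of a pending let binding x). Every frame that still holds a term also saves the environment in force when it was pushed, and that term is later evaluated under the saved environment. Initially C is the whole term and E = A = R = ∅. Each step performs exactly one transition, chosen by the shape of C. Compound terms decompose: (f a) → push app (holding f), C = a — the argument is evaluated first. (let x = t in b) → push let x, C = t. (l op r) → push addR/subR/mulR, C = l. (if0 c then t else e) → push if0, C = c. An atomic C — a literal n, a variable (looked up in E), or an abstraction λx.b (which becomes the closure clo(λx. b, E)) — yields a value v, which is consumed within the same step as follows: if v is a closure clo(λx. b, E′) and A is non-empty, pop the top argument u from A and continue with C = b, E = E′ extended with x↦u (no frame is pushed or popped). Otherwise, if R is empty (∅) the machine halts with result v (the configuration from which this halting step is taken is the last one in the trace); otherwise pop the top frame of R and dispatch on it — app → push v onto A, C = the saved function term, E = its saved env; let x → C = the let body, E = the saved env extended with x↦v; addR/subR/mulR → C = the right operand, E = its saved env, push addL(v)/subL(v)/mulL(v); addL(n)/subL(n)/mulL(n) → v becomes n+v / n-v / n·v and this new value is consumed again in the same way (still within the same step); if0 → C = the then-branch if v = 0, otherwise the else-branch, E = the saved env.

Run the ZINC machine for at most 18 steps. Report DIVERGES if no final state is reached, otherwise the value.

0. <C=(3 - ((λx. (x x)) (λx. (x x)))), E=∅, A=∅, R=∅>
1. <C=3, E=∅, A=∅, R=[subR]>
2. <C=((λx. (x x)) (λx. (x x))), E=∅, A=∅, R=[subL(3)]>
3. <C=(λx. (x x)), E=∅, A=∅, R=[app :: subL(3)]>
4. <C=(λx. (x x)), E=∅, A=[clo(λx. (x x), ∅)], R=[subL(3)]>
5. <C=(x x), E={x↦clo(λx. (x x), ∅)}, A=∅, R=[subL(3)]>
6. <C=x, E={x↦clo(λx. (x x), ∅)}, A=∅, R=[app :: subL(3)]>
7. <C=x, E={x↦clo(λx. (x x), ∅)}, A=[clo(λx. (x x), ∅)], R=[subL(3)]>
… configuration repeats with period 3 (steps 5–7 recur indefinitely) …

Answer: DIVERGES (no final state within 18 steps)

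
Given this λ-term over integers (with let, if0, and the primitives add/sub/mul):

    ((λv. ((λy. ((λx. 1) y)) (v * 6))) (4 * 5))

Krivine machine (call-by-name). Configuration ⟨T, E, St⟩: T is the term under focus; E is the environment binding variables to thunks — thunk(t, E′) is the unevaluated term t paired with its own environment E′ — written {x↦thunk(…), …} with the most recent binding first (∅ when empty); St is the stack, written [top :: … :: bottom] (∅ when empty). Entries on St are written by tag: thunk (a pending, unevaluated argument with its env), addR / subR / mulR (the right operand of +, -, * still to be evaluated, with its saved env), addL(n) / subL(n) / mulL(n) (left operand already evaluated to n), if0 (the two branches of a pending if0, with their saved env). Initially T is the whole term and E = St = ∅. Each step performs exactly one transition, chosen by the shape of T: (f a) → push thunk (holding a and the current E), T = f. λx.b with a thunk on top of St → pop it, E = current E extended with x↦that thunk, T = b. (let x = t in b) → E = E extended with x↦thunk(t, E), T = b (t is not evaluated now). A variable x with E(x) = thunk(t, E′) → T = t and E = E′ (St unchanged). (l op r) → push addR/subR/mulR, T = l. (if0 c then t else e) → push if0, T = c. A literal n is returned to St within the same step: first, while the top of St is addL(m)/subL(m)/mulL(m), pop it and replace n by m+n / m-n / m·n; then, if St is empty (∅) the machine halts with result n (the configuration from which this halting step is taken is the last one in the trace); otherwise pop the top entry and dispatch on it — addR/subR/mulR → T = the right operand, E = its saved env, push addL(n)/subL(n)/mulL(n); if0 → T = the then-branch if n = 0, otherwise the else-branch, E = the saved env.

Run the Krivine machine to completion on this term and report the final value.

Answer: 1

Derivation:
t=0: ⟨T=((λv. ((λy. ((λx. 1) y)) (v * 6))) (4 * 5)); E=∅; St=∅⟩
t=1: ⟨T=(λv. ((λy. ((λx. 1) y)) (v * 6))); E=∅; St=[thunk]⟩
t=2: ⟨T=((λy. ((λx. 1) y)) (v * 6)); E={v↦thunk((4 * 5), ∅)}; St=∅⟩
t=3: ⟨T=(λy. ((λx. 1) y)); E={v↦thunk((4 * 5), ∅)}; St=[thunk]⟩
t=4: ⟨T=((λx. 1) y); E={y↦thunk((v * 6), {v↦thunk((4 * 5), ∅)}), v↦thunk((4 * 5), ∅)}; St=∅⟩
t=5: ⟨T=(λx. 1); E={y↦thunk((v * 6), {v↦thunk((4 * 5), ∅)}), v↦thunk((4 * 5), ∅)}; St=[thunk]⟩
t=6: ⟨T=1; E={x↦thunk(y, {y↦thunk((v * 6), {v↦thunk((4 * 5), ∅)}), v↦thunk((4 * 5), ∅)}), y↦thunk((v * 6), {v↦thunk((4 * 5), ∅)}), v↦thunk((4 * 5), ∅)}; St=∅⟩
→ final value 1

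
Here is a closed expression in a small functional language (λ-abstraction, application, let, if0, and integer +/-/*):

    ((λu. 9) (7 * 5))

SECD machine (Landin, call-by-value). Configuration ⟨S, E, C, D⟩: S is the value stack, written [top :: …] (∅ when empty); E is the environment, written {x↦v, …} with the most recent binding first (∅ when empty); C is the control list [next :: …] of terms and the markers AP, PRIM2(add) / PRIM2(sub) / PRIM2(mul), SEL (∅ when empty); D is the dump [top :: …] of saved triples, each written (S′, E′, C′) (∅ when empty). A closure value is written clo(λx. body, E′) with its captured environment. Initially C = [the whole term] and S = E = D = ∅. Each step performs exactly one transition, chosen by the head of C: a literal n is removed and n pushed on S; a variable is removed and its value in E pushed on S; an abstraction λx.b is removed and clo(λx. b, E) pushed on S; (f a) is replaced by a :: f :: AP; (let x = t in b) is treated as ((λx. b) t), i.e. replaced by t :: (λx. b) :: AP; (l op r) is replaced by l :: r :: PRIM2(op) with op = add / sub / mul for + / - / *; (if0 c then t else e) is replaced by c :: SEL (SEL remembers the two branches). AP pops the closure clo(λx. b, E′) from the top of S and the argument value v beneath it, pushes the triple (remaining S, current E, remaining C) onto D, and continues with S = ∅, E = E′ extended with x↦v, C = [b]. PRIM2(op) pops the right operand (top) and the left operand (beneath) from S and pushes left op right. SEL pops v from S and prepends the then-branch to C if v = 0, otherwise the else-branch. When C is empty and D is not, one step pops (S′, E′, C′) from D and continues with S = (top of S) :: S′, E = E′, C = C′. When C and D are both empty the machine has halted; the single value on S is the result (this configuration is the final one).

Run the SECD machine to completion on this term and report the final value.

step 0: [S=∅ | E=∅ | C=[((λu. 9) (7 * 5))] | D=∅]
step 1: [S=∅ | E=∅ | C=[(7 * 5) :: (λu. 9) :: AP] | D=∅]
step 2: [S=∅ | E=∅ | C=[7 :: 5 :: PRIM2(mul) :: (λu. 9) :: AP] | D=∅]
step 3: [S=[7] | E=∅ | C=[5 :: PRIM2(mul) :: (λu. 9) :: AP] | D=∅]
step 4: [S=[5 :: 7] | E=∅ | C=[PRIM2(mul) :: (λu. 9) :: AP] | D=∅]
step 5: [S=[35] | E=∅ | C=[(λu. 9) :: AP] | D=∅]
step 6: [S=[clo(λu. 9, ∅) :: 35] | E=∅ | C=[AP] | D=∅]
step 7: [S=∅ | E={u↦35} | C=[9] | D=[(∅, ∅, ∅)]]
step 8: [S=[9] | E={u↦35} | C=∅ | D=[(∅, ∅, ∅)]]
step 9: [S=[9] | E=∅ | C=∅ | D=∅]
→ final value 9

Answer: 9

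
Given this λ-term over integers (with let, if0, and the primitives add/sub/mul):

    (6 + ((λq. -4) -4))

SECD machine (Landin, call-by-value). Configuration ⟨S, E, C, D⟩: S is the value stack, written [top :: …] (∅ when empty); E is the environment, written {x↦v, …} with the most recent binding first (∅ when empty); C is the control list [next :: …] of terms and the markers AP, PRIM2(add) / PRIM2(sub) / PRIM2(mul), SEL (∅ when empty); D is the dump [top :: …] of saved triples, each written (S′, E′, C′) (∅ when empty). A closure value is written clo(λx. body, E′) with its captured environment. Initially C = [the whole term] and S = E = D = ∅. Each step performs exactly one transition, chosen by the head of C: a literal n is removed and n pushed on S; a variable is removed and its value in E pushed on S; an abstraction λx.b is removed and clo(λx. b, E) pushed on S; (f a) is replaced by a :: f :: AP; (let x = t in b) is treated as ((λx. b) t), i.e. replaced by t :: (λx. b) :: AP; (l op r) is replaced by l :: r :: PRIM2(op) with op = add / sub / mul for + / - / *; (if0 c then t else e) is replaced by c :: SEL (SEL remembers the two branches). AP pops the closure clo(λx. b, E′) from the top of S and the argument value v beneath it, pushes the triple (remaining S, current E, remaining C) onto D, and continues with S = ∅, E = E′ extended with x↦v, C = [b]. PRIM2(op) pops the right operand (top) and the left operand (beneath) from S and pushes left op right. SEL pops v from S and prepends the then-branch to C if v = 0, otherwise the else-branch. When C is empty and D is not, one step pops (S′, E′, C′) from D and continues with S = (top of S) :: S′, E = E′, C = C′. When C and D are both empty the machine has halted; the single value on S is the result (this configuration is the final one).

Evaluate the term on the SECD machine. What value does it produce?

Answer: 2

Machine steps:
t=0: <S=∅, E=∅, C=[(6 + ((λq. -4) -4))], D=∅>
t=1: <S=∅, E=∅, C=[6 :: ((λq. -4) -4) :: PRIM2(add)], D=∅>
t=2: <S=[6], E=∅, C=[((λq. -4) -4) :: PRIM2(add)], D=∅>
t=3: <S=[6], E=∅, C=[-4 :: (λq. -4) :: AP :: PRIM2(add)], D=∅>
t=4: <S=[-4 :: 6], E=∅, C=[(λq. -4) :: AP :: PRIM2(add)], D=∅>
t=5: <S=[clo(λq. -4, ∅) :: -4 :: 6], E=∅, C=[AP :: PRIM2(add)], D=∅>
t=6: <S=∅, E={q↦-4}, C=[-4], D=[([6], ∅, [PRIM2(add)])]>
t=7: <S=[-4], E={q↦-4}, C=∅, D=[([6], ∅, [PRIM2(add)])]>
t=8: <S=[-4 :: 6], E=∅, C=[PRIM2(add)], D=∅>
t=9: <S=[2], E=∅, C=∅, D=∅>
→ final value 2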